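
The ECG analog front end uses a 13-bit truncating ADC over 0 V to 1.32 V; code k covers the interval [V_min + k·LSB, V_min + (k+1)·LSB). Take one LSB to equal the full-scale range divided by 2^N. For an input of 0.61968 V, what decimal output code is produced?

3845

Full-scale range = 1.32 V. LSB = 1.32 V / 2^13 ≈ 161.1 µV.
code = ⌊(V_in − V_min)/LSB⌋ = ⌊(V_in − V_min) × 2^13 / range⌋
     = ⌊(0.61968 − (0)) × 8192 / 1.32⌋ = ⌊0.61968 × 8192/1.32⌋
     = ⌊3845.772⌋ = 3845.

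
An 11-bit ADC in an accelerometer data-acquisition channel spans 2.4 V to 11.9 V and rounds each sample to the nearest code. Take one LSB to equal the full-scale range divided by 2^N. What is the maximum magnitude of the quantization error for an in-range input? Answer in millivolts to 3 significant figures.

Range = 11.9 − (2.4) = 9.5 V.
One LSB is 9.5 V / 2048 = 4.6387 mV.
A rounding quantizer has |error| ≤ LSB/2 = 2.32 mV.

2.32 mV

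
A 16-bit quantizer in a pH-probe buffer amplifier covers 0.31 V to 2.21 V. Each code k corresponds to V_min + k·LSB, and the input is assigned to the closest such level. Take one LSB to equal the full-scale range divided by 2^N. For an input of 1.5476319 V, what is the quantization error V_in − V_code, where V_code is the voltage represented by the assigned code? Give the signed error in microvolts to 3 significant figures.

+5.25 µV

Range = 2.21 − (0.31) = 1.9 V. LSB = 1.9 V / 2^16 ≈ 28.99 µV.
Position in LSBs: (1.5476319 − (0.31)) × 65536/1.9 = 42689.1812; rounding gives k = 42689.
V_code = V_min + k × range/2^16 = 0.31 + 42689 × 1.9/65536 = 1.5476266479 V.
Error = V_in − V_code = 1.5476319 − (1.5476266479) = +5.25 µV.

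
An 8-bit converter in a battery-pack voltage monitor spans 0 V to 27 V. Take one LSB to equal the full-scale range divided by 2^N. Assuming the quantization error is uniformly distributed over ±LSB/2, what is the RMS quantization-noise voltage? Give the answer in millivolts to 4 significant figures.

Span = 27 V.
One LSB is 27 V / 256 = 105.469 mV.
RMS of a uniform error over width LSB is LSB/√12 = 30.45 mV.

30.45 mV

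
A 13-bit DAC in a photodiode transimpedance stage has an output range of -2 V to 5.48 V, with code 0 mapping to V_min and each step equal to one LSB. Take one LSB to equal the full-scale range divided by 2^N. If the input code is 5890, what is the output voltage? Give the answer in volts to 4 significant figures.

Span: 5.48 V − (-2 V) = 7.48 V. LSB = 7.48 V / 2^13.
Output = V_min + (5890/8192) × range = -2 + 0.718994 × 7.48 V
      = -2 V + 5.37808 V = 3.37808 V.

3.378 V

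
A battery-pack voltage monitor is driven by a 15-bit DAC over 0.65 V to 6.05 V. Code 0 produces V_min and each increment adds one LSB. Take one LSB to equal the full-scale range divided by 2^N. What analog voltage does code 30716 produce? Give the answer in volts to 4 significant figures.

The full-scale span is 6.05 − (0.65) = 5.4 V. LSB = 5.4 V / 2^15.
Output = V_min + (30716/32768) × range = 0.65 + 0.937378 × 5.4 V
      = 0.65 V + 5.06184 V = 5.71184 V.

5.712 V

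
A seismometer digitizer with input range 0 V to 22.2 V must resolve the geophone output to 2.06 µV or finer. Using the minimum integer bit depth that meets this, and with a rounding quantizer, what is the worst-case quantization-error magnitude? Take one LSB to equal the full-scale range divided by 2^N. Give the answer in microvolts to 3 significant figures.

Full-scale range = 22.2 V.
22.2 V / 2.06 µV = 1.078e7. Since 2^23 = 8388608 and 2^24 = 16777216, N = 24.
One LSB is 22.2 V / 16777216 = 1.3232 µV.
|e|_max = LSB/2 = 0.662 µV.

0.662 µV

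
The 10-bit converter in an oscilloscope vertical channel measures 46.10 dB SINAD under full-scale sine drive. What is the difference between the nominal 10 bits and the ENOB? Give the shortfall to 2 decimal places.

N_eff = (46.10 − 1.76)/6.02 = 7.3654 bits.
10 − 7.3654 = 2.63 bits below nominal.

2.63 bits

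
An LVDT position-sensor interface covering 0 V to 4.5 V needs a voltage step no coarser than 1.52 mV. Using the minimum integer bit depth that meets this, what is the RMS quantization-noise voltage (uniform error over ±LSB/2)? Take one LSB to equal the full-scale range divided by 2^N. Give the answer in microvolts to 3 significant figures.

Range is 4.5 V.
Need 2^N ≥ 4.5 V / 1.52 mV = 2961 → N_min = 12.
One LSB is 4.5 V / 4096 = 1.0986 mV.
σ_q = LSB/√12 = 1.0986 mV/3.4641 = 317 µV.

317 µV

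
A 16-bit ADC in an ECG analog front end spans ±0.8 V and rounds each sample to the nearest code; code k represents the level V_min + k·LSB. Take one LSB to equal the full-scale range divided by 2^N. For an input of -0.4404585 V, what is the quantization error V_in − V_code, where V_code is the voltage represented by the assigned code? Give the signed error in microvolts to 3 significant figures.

Full-scale range = 0.8 V − (-0.8 V) = 1.6 V. LSB = 1.6 V / 2^16 ≈ 24.41 µV.
(-0.4404585 − (-0.8)) / LSB = 0.3595415 × 65536/1.6 = 14726.8198. Nearest integer: k = 14727.
V_code = -0.8 + (14727/65536) × 1.6 = -0.44045410156 V.
e = -0.4404585 − (-0.44045410156) = −4.40 µV.

−4.40 µV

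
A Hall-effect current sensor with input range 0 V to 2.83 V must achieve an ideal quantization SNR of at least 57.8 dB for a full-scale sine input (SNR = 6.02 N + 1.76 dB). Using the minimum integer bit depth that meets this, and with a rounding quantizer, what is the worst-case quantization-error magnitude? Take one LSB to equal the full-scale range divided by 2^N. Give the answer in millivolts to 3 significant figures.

1.38 mV

V_FS = 2.83 V.
Solving 6.02 N ≥ 57.8 − 1.76: N ≥ 9.309. Round up → N = 10.
LSB = 2.83 V ÷ 2^10 = 2.83/1024 V = 2.7637 mV.
|e|_max = LSB/2 = 1.38 mV.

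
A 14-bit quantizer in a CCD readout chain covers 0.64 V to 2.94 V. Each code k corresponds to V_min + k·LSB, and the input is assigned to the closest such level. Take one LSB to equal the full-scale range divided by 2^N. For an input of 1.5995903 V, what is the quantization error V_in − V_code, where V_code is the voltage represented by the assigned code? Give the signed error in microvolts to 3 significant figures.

The full-scale span is 2.94 − (0.64) = 2.3 V. LSB = 2.3 V / 2^14 ≈ 140.4 µV.
Position in LSBs: (1.5995903 − (0.64)) × 16384/2.3 = 6835.6206; rounding gives k = 6836.
V_code = V_min + k × range/2^14 = 0.64 + 6836 × 2.3/16384 = 1.5996435547 V.
V_in − V_code = 1.5995903 − (1.5996435547) = −53.3 µV.

−53.3 µV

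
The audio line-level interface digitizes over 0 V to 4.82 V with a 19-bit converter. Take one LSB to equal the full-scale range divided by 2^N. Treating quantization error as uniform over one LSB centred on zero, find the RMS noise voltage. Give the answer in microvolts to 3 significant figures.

Full-scale range = 4.82 V.
LSB = 4.82 V / 2^19 = 9.1934 µV.
RMS of a uniform error over width LSB is LSB/√12 = 2.65 µV.

2.65 µV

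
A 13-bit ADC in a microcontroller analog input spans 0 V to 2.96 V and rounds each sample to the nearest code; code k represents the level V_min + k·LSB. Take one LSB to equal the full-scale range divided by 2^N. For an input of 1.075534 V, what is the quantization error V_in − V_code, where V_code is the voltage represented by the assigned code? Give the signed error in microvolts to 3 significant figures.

−140 µV

V_FS = 2.96 V. LSB = 2.96 V / 2^13 ≈ 361.3 µV.
(1.075534 − (0)) / LSB = 1.075534 × 8192/2.96 = 2976.6130. Nearest integer: k = 2977.
V_code = V_min + k × range/2^13 = 0 + 2977 × 2.96/8192 = 1.075673828 V.
V_in − V_code = 1.075534 − (1.075673828) = −140 µV.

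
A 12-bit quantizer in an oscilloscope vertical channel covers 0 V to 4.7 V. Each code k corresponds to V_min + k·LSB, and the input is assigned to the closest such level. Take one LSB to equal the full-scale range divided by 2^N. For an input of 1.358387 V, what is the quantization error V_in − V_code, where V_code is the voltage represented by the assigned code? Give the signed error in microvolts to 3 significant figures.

−207 µV

Range is 4.7 V. LSB = 4.7 V / 2^12 ≈ 1.147 mV.
Position in LSBs: (1.358387 − (0)) × 4096/4.7 = 1183.8198; rounding gives k = 1184.
V_code = 0 + (1184/4096) × 4.7 = 1.358593750 V.
e = 1.358387 − (1.358593750) = −207 µV.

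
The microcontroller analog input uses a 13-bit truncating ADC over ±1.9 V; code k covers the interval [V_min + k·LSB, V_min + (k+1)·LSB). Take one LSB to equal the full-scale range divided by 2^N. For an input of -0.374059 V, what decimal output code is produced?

3289

Range = 1.9 − (-1.9) = 3.8 V. LSB = 3.8 V / 2^13 ≈ 463.9 µV.
code = ⌊(V_in − V_min)/LSB⌋ = ⌊(V_in − V_min) × 2^13 / range⌋
     = ⌊(-0.374059 − (-1.9)) × 8192 / 3.8⌋ = ⌊1.525941 × 8192/3.8⌋
     = ⌊3289.608⌋ = 3289.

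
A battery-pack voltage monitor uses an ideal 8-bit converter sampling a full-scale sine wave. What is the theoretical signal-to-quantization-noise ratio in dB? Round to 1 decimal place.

6.02(8) + 1.76 = 48.16 + 1.76 = 49.92 dB.

49.9 dB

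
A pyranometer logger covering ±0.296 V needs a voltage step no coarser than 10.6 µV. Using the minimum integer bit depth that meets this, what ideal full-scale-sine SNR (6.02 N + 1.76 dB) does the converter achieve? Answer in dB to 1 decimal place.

98.1 dB

Range = 0.296 − (-0.296) = 0.592 V.
Need 2^N ≥ 0.592 V / 10.6 µV = 55850 → N_min = 16.
6.02(16) + 1.76 = 98.08 dB.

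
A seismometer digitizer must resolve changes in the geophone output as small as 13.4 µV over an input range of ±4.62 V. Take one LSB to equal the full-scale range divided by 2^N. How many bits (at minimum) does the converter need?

Span: 4.62 V − (-4.62 V) = 9.24 V.
Required number of levels: 9.24/13.4 µV = 689550; smallest N with 2^N ≥ that is 20.

20 bits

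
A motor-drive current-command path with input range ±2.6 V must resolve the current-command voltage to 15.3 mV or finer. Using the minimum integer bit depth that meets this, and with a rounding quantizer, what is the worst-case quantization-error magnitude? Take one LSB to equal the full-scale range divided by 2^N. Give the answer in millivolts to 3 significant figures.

The full-scale span is 2.6 − (-2.6) = 5.2 V.
Need 2^N ≥ 5.2 V / 15.3 mV = 339.9 → N_min = 9.
Step size = 5.2/512 V = 10.156 mV.
Half an LSB is 5.08 mV.

5.08 mV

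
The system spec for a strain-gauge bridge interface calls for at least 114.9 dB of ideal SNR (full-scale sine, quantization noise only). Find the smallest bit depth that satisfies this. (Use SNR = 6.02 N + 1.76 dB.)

19 bits

6.02 N + 1.76 ≥ 114.9 gives N ≥ 18.794, so the minimum integer is 19.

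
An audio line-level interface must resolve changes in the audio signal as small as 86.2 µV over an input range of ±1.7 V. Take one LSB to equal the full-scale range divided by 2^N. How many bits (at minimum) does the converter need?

Span: 1.7 V − (-1.7 V) = 3.4 V.
Need 2^N ≥ 3.4 V / 86.2 µV = 39440 → N_min = 16.

16 bits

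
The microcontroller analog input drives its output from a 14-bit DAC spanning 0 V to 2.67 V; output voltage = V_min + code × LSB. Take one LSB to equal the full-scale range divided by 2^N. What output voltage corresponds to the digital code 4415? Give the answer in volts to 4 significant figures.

0.7195 V

Full-scale range = 2.67 V. LSB = 2.67 V / 2^14.
Output = V_min + (4415/16384) × range = 0 + 0.269470 × 2.67 V
      = 0 V + 0.719485 V = 0.719485 V.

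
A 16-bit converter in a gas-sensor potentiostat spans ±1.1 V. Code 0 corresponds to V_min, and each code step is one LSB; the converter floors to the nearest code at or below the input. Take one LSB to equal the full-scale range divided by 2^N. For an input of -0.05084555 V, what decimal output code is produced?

31253

Span: 1.1 V − (-1.1 V) = 2.2 V. LSB = 2.2 V / 2^16 ≈ 33.57 µV.
(V_in − V_min) × 2^16/range = (-0.05084555 − (-1.1)) × 65536/2.2 = 31253.357.
Floor → code = 31253.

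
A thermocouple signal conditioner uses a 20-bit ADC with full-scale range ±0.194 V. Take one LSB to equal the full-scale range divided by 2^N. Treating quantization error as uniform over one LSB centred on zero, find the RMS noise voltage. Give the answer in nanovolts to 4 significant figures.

106.8 nV

The full-scale span is 0.194 − (-0.194) = 0.388 V.
Step size = 0.388/1048576 V = 370.026 nV.
For a uniform distribution on [−LSB/2, +LSB/2], V_rms = LSB/√12 = 370.026 nV/3.4641 = 106.8 nV.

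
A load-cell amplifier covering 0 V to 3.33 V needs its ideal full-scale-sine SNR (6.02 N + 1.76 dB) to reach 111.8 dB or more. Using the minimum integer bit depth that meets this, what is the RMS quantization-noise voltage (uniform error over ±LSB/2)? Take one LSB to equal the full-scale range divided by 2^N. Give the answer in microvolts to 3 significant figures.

1.83 µV

Full-scale range = 3.33 V.
Required N = ⌈(111.8 − 1.76)/6.02⌉ = ⌈18.279⌉ = 19.
LSB = 3.33 V ÷ 2^19 = 3.33/524288 V = 6.3515 µV.
RMS noise = LSB/√12 = 1.83 µV.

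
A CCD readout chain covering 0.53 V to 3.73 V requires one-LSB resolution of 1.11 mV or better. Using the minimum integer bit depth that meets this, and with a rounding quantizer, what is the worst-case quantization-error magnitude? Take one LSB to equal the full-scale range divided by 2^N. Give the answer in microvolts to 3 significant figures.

391 µV

Span: 3.73 V − (0.53 V) = 3.2 V.
Levels needed ≥ 3.2/1.11 mV = 2883. 2^12 = 4096 suffices, so N_min = 12.
Step size = 3.2/4096 V = 0.78125 mV.
Max error for round-to-nearest is LSB/2 = 391 µV.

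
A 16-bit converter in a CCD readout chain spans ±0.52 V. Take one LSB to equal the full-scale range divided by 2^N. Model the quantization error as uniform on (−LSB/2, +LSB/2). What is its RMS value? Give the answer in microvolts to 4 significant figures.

The full-scale span is 0.52 − (-0.52) = 1.04 V.
LSB = 1.04 V ÷ 2^16 = 1.04/65536 V = 15.8691 µV.
For a uniform distribution on [−LSB/2, +LSB/2], V_rms = LSB/√12 = 15.8691 µV/3.4641 = 4.581 µV.

4.581 µV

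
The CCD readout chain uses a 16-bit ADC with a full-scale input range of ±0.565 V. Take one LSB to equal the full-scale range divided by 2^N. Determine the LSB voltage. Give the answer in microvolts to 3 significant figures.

Full-scale range = 0.565 V − (-0.565 V) = 1.13 V.
There are 2^16 = 65536 steps.
Step size = 1.13/65536 V = 17.2 µV.

17.2 µV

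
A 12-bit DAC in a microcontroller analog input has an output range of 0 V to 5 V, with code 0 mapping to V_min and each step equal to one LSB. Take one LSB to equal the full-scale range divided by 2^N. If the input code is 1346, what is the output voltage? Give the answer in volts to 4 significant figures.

V_FS = 5 V. LSB = 5 V / 2^12.
V_out = 0 + 1346 × (5/4096) V
      = 0 V + 1.64307 V = 1.64307 V.

1.643 V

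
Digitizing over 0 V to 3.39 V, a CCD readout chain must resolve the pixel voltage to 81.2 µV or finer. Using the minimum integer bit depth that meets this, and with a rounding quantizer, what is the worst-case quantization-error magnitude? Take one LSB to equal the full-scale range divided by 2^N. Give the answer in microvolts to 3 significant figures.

25.9 µV

Range is 3.39 V.
Required number of levels: 3.39/81.2 µV = 41749; smallest N with 2^N ≥ that is 16.
One LSB is 3.39 V / 65536 = 51.727 µV.
Half an LSB is 25.9 µV.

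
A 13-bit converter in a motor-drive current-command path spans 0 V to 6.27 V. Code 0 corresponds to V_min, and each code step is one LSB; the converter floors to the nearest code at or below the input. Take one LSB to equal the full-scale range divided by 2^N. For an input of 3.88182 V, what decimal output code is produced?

V_FS = 6.27 V. LSB = 6.27 V / 2^13 ≈ 0.7654 mV.
code = ⌊(V_in − V_min)/LSB⌋ = ⌊(V_in − V_min) × 2^13 / range⌋
     = ⌊(3.88182 − (0)) × 8192 / 6.27⌋ = ⌊3.88182 × 8192/6.27⌋
     = ⌊5071.750⌋ = 5071.

5071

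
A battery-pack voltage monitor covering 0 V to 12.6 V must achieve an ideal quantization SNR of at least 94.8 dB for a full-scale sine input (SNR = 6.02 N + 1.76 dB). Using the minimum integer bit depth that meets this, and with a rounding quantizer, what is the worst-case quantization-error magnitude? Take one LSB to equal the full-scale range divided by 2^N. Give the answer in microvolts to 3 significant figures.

V_FS = 12.6 V.
Solving 6.02 N ≥ 94.8 − 1.76: N ≥ 15.455. Round up → N = 16.
One LSB is 12.6 V / 65536 = 192.26 µV.
Max error for round-to-nearest is LSB/2 = 96.1 µV.

96.1 µV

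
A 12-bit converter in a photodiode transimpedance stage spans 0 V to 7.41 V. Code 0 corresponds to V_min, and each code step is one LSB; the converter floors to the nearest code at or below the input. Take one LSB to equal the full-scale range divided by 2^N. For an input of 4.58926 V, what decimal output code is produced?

Span = 7.41 V. LSB = 7.41 V / 2^12 ≈ 1.809 mV.
(V_in − V_min) × 2^12/range = (4.58926 − (0)) × 4096/7.41 = 2536.789.
Floor → code = 2536.

2536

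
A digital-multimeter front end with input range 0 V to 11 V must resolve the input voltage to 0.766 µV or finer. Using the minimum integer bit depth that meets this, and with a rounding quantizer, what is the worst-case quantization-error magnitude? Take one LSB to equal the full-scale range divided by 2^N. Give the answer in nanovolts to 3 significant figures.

Full-scale range = 11 V.
Levels needed ≥ 11/0.766 µV = 1.436e7. 2^24 = 16777216 suffices, so N_min = 24.
One LSB is 11 V / 16777216 = 0.65565 µV.
Half an LSB is 328 nV.

328 nV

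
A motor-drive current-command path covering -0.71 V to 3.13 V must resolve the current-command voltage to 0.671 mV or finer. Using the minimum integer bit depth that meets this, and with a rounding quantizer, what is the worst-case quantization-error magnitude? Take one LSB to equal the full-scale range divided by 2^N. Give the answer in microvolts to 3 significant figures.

234 µV

Span: 3.13 V − (-0.71 V) = 3.84 V.
Need 2^N ≥ 3.84 V / 0.671 mV = 5723 → N_min = 13.
Step size = 3.84/8192 V = 468.75 µV.
|e|_max = LSB/2 = 234 µV.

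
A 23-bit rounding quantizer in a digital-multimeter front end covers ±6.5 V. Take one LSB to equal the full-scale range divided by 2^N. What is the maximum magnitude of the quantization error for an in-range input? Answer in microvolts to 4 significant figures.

0.7749 µV

Full-scale range = 6.5 V − (-6.5 V) = 13 V.
LSB = 13 V ÷ 2^23 = 13/8388608 V = 1.54972 µV.
|e|_max = LSB/2 = 0.7749 µV.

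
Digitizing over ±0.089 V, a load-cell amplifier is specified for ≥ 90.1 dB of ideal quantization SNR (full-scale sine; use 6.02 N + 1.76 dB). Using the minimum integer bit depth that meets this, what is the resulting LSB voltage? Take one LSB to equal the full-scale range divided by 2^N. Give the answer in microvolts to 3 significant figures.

5.43 µV

Range = 0.089 − (-0.089) = 0.178 V.
Required N = ⌈(90.1 − 1.76)/6.02⌉ = ⌈14.674⌉ = 15.
LSB = 0.178 V / 2^15 = 5.43 µV.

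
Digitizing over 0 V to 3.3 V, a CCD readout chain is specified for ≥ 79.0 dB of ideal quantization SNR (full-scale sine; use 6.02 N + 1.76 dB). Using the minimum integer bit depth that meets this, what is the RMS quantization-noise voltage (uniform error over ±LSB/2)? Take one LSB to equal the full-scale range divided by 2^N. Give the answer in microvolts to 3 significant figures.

Span = 3.3 V.
N ≥ (79.0 − 1.76)/6.02 = 12.831 → N_min = 13.
LSB = 3.3 V ÷ 2^13 = 3.3/8192 V = 402.83 µV.
V_rms = LSB/√12 = 116 µV.

116 µV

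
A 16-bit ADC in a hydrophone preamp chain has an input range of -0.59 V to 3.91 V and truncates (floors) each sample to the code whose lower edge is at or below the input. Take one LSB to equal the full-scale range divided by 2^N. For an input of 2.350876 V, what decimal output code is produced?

Range = 3.91 − (-0.59) = 4.5 V. LSB = 4.5 V / 2^16 ≈ 68.66 µV.
V_in − V_min = 2.350876 − (-0.59) = 2.940876 V.
Divide by LSB: 2.940876 × 65536/4.5 = 42829.6110.
Truncating gives code 42829.

42829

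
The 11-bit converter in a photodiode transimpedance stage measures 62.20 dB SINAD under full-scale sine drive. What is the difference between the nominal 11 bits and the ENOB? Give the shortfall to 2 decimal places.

Effective bits = (62.20 − 1.76)/6.02 = 10.0399.
Shortfall = 11 − 10.0399 = 0.9601 bits.

0.96 bits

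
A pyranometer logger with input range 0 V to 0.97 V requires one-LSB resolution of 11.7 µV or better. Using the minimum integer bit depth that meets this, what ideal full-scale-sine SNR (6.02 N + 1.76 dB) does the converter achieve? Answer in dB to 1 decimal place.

104.1 dB

V_FS = 0.97 V.
Required number of levels: 0.97/11.7 µV = 82906; smallest N with 2^N ≥ that is 17.
6.02(17) + 1.76 = 104.10 dB.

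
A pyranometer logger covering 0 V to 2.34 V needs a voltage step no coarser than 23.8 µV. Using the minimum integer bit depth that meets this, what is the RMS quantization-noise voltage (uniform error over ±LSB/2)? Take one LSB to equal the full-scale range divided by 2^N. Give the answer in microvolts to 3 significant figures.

Range is 2.34 V.
Levels needed ≥ 2.34/23.8 µV = 98320. 2^17 = 131072 suffices, so N_min = 17.
One LSB is 2.34 V / 131072 = 17.853 µV.
σ_q = LSB/√12 = 17.853 µV/3.4641 = 5.15 µV.

5.15 µV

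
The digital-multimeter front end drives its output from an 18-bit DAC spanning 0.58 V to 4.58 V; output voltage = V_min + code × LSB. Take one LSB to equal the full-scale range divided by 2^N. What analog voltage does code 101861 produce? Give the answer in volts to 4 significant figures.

2.134 V

The full-scale span is 4.58 − (0.58) = 4 V. LSB = 4 V / 2^18.
V_out = V_min + code × LSB = 0.58 V + 101861 × 4 V / 262144
      = 0.58 + 1.55428 = 2.13428 V.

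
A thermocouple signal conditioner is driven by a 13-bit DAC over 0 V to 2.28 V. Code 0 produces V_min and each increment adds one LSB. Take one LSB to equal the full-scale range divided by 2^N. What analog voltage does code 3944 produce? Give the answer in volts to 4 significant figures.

1.098 V

Span = 2.28 V. LSB = 2.28 V / 2^13.
V_out = V_min + code × LSB = 0 V + 3944 × 2.28 V / 8192
      = 0 V + 1.09770 V = 1.09770 V.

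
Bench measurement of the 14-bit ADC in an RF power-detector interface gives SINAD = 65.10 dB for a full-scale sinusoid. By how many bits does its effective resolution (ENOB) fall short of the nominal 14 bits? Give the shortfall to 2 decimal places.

3.48 bits

ENOB = (SINAD − 1.76)/6.02 = (65.10 − 1.76)/6.02 = 10.5216 bits.
Shortfall = 14 − 10.5216 = 3.4784 bits.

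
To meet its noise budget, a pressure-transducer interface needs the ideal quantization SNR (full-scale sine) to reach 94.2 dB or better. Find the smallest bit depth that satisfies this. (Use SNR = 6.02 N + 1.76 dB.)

6.02 N + 1.76 ≥ 94.2 gives N ≥ 15.355, so the minimum integer is 16.

16 bits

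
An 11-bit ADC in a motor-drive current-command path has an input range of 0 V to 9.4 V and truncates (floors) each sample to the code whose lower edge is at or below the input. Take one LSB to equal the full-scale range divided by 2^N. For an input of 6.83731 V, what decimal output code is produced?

V_FS = 9.4 V. LSB = 9.4 V / 2^11 ≈ 4.590 mV.
(V_in − V_min) × 2^11/range = (6.83731 − (0)) × 2048/9.4 = 1489.661.
Floor → code = 1489.

1489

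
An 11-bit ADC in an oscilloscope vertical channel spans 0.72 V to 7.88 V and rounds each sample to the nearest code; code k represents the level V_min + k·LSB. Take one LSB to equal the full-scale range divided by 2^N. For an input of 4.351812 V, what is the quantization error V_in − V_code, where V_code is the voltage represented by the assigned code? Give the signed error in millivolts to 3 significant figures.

Span: 7.88 V − (0.72 V) = 7.16 V. LSB = 7.16 V / 2^11 ≈ 3.496 mV.
Position in LSBs: (4.351812 − (0.72)) × 2048/7.16 = 1038.8200; rounding gives k = 1039.
Reconstructed level: 0.72 + 1039 × 7.16/2048 V = 4.352441406 V.
e = 4.351812 − (4.352441406) = −0.629 mV.

−0.629 mV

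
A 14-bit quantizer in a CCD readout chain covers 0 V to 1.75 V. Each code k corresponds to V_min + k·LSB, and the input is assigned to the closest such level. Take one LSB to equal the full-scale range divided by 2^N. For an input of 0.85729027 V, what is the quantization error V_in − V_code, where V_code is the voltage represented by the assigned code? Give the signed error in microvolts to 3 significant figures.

Range is 1.75 V. LSB = 1.75 V / 2^14 ≈ 106.8 µV.
(V_in − V_min)/LSB = (0.85729027 − (0)) × 16384/1.75 = 8026.1964 → nearest code k = 8026.
V_code = V_min + k × range/2^14 = 0 + 8026 × 1.75/16384 = 0.85726928711 V.
Error = V_in − V_code = 0.85729027 − (0.85726928711) = +21.0 µV.

+21.0 µV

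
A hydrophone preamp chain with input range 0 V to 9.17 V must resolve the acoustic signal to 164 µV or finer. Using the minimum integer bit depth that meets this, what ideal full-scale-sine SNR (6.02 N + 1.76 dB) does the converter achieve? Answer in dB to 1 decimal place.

98.1 dB

Full-scale range = 9.17 V.
Need 2^N ≥ 9.17 V / 164 µV = 55910 → N_min = 16.
6.02(16) + 1.76 = 98.08 dB.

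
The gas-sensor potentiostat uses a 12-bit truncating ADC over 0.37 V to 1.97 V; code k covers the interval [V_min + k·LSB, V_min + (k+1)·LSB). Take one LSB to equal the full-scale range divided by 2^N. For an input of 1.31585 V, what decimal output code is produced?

2421

The full-scale span is 1.97 − (0.37) = 1.6 V. LSB = 1.6 V / 2^12 ≈ 390.6 µV.
V_in − V_min = 1.31585 − (0.37) = 0.94585 V.
Divide by LSB: 0.94585 × 4096/1.6 = 2421.3760.
Truncating gives code 2421.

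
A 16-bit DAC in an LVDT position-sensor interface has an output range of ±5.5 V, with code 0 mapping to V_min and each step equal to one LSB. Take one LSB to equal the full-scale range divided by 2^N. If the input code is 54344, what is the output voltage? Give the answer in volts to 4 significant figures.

Full-scale range = 5.5 V − (-5.5 V) = 11 V. LSB = 11 V / 2^16.
V_out = -5.5 + 54344 × (11/65536) V
      = -5.5 + 9.12146 = 3.62146 V.

3.621 V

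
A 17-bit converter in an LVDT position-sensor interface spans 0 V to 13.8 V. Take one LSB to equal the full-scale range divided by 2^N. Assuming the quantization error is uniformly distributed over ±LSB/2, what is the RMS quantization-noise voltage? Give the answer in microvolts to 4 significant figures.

V_FS = 13.8 V.
Step size = 13.8/131072 V = 105.286 µV.
RMS of a uniform error over width LSB is LSB/√12 = 30.39 µV.

30.39 µV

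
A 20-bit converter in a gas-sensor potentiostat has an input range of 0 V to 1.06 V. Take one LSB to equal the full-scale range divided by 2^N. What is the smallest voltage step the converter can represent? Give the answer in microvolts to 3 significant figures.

Full-scale range = 1.06 V.
There are 2^20 = 1048576 steps.
LSB = 1.06 V ÷ 2^20 = 1.06/1048576 V = 1.01 µV.

1.01 µV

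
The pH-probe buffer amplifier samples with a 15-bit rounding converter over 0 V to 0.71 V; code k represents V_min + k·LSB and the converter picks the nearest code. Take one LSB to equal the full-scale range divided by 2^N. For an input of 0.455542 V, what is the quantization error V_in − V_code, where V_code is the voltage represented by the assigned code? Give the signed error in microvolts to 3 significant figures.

+4.89 µV

Range is 0.71 V. LSB = 0.71 V / 2^15 ≈ 21.67 µV.
(0.455542 − (0)) / LSB = 0.455542 × 32768/0.71 = 21024.2257. Nearest integer: k = 21024.
V_code = V_min + k × range/2^15 = 0 + 21024 × 0.71/32768 = 0.45553710938 V.
e = 0.455542 − (0.45553710938) = +4.89 µV.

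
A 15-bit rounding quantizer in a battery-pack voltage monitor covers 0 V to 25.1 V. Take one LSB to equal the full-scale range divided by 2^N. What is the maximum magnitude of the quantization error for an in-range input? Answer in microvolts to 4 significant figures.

383.0 µV

Range is 25.1 V.
LSB = 25.1 V ÷ 2^15 = 25.1/32768 V = 0.765991 mV.
|e|_max = LSB/2 = 383.0 µV.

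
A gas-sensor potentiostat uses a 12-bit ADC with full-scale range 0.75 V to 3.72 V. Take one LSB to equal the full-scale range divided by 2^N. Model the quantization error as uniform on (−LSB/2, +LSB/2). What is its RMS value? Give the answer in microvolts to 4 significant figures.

Range = 3.72 − (0.75) = 2.97 V.
Step size = 2.97/4096 V = 0.725098 mV.
RMS of a uniform error over width LSB is LSB/√12 = 209.3 µV.

209.3 µV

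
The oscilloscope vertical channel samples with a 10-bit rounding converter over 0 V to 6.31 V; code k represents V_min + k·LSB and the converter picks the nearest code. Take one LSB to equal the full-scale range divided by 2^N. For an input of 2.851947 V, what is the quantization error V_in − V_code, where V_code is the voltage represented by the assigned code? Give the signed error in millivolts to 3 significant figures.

−1.11 mV

Full-scale range = 6.31 V. LSB = 6.31 V / 2^10 ≈ 6.162 mV.
Position in LSBs: (2.851947 − (0)) × 1024/6.31 = 462.8199; rounding gives k = 463.
V_code = V_min + k × range/2^10 = 0 + 463 × 6.31/1024 = 2.853056641 V.
Error = V_in − V_code = 2.851947 − (2.853056641) = −1.11 mV.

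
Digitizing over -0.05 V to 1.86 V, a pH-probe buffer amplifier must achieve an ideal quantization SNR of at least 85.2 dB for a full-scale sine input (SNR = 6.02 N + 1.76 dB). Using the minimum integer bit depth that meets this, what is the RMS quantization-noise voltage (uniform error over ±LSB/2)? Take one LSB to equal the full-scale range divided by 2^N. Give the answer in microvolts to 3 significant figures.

33.7 µV

Span: 1.86 V − (-0.05 V) = 1.91 V.
Required N = ⌈(85.2 − 1.76)/6.02⌉ = ⌈13.860⌉ = 14.
Step size = 1.91/16384 V = 116.58 µV.
RMS noise = LSB/√12 = 33.7 µV.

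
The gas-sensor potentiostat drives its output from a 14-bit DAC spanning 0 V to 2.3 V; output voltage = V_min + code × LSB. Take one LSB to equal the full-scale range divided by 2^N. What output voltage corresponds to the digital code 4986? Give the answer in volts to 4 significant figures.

Span = 2.3 V. LSB = 2.3 V / 2^14.
Output = V_min + (4986/16384) × range = 0 + 0.304321 × 2.3 V
      = 0 + 0.699939 = 0.699939 V.

0.6999 V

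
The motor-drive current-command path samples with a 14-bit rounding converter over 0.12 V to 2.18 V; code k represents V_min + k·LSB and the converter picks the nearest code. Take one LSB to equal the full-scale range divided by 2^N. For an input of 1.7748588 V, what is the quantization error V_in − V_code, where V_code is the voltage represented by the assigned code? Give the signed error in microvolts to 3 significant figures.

Full-scale range = 2.18 V − (0.12 V) = 2.06 V. LSB = 2.06 V / 2^14 ≈ 125.7 µV.
(V_in − V_min)/LSB = (1.7748588 − (0.12)) × 16384/2.06 = 13161.7508 → nearest code k = 13162.
Reconstructed level: 0.12 + 13162 × 2.06/16384 V = 1.7748901367 V.
e = 1.7748588 − (1.7748901367) = −31.3 µV.

−31.3 µV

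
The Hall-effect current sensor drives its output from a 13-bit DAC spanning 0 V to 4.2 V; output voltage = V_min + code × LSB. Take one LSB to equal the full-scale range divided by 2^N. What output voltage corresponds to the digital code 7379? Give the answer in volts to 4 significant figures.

3.783 V

V_FS = 4.2 V. LSB = 4.2 V / 2^13.
Output = V_min + (7379/8192) × range = 0 + 0.900757 × 4.2 V
      = 0 V + 3.78318 V = 3.78318 V.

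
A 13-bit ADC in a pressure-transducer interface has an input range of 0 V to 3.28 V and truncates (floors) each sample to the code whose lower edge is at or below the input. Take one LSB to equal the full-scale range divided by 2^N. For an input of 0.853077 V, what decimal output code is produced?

Range is 3.28 V. LSB = 3.28 V / 2^13 ≈ 400.4 µV.
code = ⌊(V_in − V_min)/LSB⌋ = ⌊(V_in − V_min) × 2^13 / range⌋
     = ⌊(0.853077 − (0)) × 8192 / 3.28⌋ = ⌊0.853077 × 8192/3.28⌋
     = ⌊2130.612⌋ = 2130.

2130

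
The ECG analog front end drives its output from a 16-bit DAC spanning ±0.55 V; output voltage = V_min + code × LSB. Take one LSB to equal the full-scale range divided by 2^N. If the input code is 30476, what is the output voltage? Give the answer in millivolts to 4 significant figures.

-38.47 mV

The full-scale span is 0.55 − (-0.55) = 1.1 V. LSB = 1.1 V / 2^16.
V_out = V_min + code × LSB = -0.55 V + 30476 × 1.1 V / 65536
      = -0.55 V + 0.511530 V = -0.0384705 V.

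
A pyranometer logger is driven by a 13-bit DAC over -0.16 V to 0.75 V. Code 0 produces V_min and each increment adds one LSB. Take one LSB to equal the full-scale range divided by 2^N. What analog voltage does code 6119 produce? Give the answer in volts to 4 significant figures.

Range = 0.75 − (-0.16) = 0.91 V. LSB = 0.91 V / 2^13.
Output = V_min + (6119/8192) × range = -0.16 + 0.746948 × 0.91 V
      = -0.16 + 0.679723 = 0.519723 V.

0.5197 V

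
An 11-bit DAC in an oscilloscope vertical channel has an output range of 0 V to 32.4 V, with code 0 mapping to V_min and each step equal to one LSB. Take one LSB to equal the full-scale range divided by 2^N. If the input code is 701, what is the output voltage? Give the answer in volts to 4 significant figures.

Range is 32.4 V. LSB = 32.4 V / 2^11.
Output = V_min + (701/2048) × range = 0 + 0.342285 × 32.4 V
      = 0 + 11.0900 = 11.0900 V.

11.09 V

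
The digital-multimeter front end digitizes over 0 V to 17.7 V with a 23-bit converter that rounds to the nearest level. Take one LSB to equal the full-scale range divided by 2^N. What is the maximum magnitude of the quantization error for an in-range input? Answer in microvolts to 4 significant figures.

1.055 µV

V_FS = 17.7 V.
One LSB is 17.7 V / 8388608 = 2.11000 µV.
|e|_max = LSB/2 = 1.055 µV.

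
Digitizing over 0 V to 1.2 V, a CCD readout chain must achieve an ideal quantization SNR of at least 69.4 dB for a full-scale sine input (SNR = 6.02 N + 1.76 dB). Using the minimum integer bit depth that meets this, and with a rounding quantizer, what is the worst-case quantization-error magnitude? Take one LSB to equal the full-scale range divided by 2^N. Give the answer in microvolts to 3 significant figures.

Full-scale range = 1.2 V.
Required N = ⌈(69.4 − 1.76)/6.02⌉ = ⌈11.236⌉ = 12.
One LSB is 1.2 V / 4096 = 292.97 µV.
Max error for round-to-nearest is LSB/2 = 146 µV.

146 µV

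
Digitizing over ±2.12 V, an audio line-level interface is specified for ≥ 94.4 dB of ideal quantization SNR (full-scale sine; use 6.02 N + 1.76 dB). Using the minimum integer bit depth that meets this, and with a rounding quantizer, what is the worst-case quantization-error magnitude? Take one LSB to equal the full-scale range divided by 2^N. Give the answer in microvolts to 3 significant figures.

32.3 µV

Range = 2.12 − (-2.12) = 4.24 V.
N ≥ (94.4 − 1.76)/6.02 = 15.389 → N_min = 16.
LSB = 4.24 V / 2^16 = 64.697 µV.
|e|_max = LSB/2 = 32.3 µV.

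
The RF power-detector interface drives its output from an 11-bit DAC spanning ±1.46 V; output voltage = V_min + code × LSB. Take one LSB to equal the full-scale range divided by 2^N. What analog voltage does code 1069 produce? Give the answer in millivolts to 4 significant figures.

64.16 mV

Span: 1.46 V − (-1.46 V) = 2.92 V. LSB = 2.92 V / 2^11.
V_out = V_min + code × LSB = -1.46 V + 1069 × 2.92 V / 2048
      = -1.46 V + 1.52416 V = 0.0641602 V.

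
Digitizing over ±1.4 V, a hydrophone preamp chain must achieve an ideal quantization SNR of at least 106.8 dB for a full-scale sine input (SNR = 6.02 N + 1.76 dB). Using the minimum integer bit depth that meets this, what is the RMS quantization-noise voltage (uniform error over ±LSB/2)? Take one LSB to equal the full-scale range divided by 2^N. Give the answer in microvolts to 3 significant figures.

Range = 1.4 − (-1.4) = 2.8 V.
N ≥ (106.8 − 1.76)/6.02 = 17.449 → N_min = 18.
LSB = 2.8 V / 2^18 = 10.681 µV.
RMS noise = LSB/√12 = 3.08 µV.

3.08 µV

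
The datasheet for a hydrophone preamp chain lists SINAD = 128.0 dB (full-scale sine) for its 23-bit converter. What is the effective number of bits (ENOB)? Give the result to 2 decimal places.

20.97 bits

ENOB = (SINAD − 1.76) / 6.02 = (128.0 − 1.76) / 6.02 = 126.24 / 6.02 = 20.9701.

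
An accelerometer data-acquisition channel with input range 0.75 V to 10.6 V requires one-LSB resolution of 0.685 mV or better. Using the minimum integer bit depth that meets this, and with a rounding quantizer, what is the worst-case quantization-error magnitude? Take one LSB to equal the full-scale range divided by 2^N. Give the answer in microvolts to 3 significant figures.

301 µV

Full-scale range = 10.6 V − (0.75 V) = 9.85 V.
9.85 V / 0.685 mV = 14380. Since 2^13 = 8192 and 2^14 = 16384, N = 14.
One LSB is 9.85 V / 16384 = 0.60120 mV.
Max error for round-to-nearest is LSB/2 = 301 µV.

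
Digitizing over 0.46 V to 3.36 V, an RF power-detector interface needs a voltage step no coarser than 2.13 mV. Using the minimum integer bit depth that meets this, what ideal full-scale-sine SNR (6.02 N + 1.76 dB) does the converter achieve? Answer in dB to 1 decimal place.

Span: 3.36 V − (0.46 V) = 2.9 V.
Levels needed ≥ 2.9/2.13 mV = 1362. 2^11 = 2048 suffices, so N_min = 11.
6.02(11) + 1.76 = 67.98 dB.

68.0 dB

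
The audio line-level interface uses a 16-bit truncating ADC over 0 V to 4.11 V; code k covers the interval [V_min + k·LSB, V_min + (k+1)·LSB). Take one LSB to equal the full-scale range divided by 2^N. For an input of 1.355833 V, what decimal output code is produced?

V_FS = 4.11 V. LSB = 4.11 V / 2^16 ≈ 62.71 µV.
code = ⌊(V_in − V_min)/LSB⌋ = ⌊(V_in − V_min) × 2^16 / range⌋
     = ⌊(1.355833 − (0)) × 65536 / 4.11⌋ = ⌊1.355833 × 65536/4.11⌋
     = ⌊21619.433⌋ = 21619.

21619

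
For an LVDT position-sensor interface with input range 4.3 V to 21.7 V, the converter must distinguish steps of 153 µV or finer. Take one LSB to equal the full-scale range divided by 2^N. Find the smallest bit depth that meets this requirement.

17 bits

Full-scale range = 21.7 V − (4.3 V) = 17.4 V.
Need 2^N ≥ 17.4 V / 153 µV = 113700 → N_min = 17.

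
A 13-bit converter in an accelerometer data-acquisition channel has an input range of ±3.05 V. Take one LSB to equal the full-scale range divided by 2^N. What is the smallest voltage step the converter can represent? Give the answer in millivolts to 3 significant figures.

0.745 mV

Full-scale range = 3.05 V − (-3.05 V) = 6.1 V.
There are 2^13 = 8192 steps.
LSB = 6.1 V / 2^13 = 0.745 mV.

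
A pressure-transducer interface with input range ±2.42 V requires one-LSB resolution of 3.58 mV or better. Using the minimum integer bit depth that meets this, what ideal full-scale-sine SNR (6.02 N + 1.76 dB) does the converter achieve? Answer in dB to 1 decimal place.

68.0 dB

Range = 2.42 − (-2.42) = 4.84 V.
Levels needed ≥ 4.84/3.58 mV = 1352. 2^11 = 2048 suffices, so N_min = 11.
SNR = 6.02 × 11 + 1.76 = 67.98 dB.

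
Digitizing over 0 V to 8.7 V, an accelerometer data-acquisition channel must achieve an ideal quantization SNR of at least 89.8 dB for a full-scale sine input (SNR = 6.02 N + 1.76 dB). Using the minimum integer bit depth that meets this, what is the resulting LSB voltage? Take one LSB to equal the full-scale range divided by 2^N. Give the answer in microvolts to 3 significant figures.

Span = 8.7 V.
N ≥ (89.8 − 1.76)/6.02 = 14.625 → N_min = 15.
One LSB is 8.7 V / 32768 = 266 µV.

266 µV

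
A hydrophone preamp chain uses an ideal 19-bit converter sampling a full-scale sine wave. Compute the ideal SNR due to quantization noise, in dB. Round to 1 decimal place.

116.1 dB

SNR = 6.02·19 + 1.76 = 116.14 dB.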